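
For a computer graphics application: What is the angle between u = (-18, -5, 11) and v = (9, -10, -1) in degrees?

u·v = (-18)·9 + (-5)·(-10) + 11·(-1) = -162 + 50 - 11 = -123
|u| = √((-18)² + (-5)² + 11²) = √470 ≈ 21.68
|v| = √(9² + (-10)² + (-1)²) = √182 ≈ 13.49
cos θ = (u·v)/(|u||v|) = -123/(21.68·13.49) ≈ -0.4206
θ = arccos(-0.4206) ≈ 114.9°

114.9°


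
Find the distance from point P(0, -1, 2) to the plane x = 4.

distance = |a·x₀ + b·y₀ + c·z₀ - d| / √(a² + b² + c²)
  = |1·0 + 0·(-1) + 0·2 - 4| / √(1² + 0² + 0²)
  = |0 + 0 + 0 - 4| / √(1 + 0 + 0)
  = |-4| / √1
  = 4 / 1
  ≈ 4

4


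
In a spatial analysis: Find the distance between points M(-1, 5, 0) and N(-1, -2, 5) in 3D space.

d = √[(x₂-x₁)² + (y₂-y₁)² + (z₂-z₁)²]
  = √[0² + (-7)² + 5²]
  = √[0 + 49 + 25]
  = √74
  ≈ 8.602

8.602


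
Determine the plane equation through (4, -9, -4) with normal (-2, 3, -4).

The plane through P with normal n = (a, b, c) satisfies n·(r - P) = 0,
i.e. ax + by + cz = a·x₀ + b·y₀ + c·z₀.
d = (-2)·4 + 3·(-9) + (-4)·(-4)
  = -8 - 27 + 16
  = -19
Equation: -2x + 3y - 4z = -19

-2x + 3y - 4z = -19


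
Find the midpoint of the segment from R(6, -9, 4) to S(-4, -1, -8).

M = ((x₁+x₂)/2, (y₁+y₂)/2, (z₁+z₂)/2)
  = ((6 - 4)/2, (-9 - 1)/2, (4 - 8)/2)
  = (2/2, -10/2, -4/2)
  = (1, -5, -2)

(1, -5, -2)


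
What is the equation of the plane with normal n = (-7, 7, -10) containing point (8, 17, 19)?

The plane through P with normal n = (a, b, c) satisfies n·(r - P) = 0,
i.e. ax + by + cz = a·x₀ + b·y₀ + c·z₀.
d = (-7)·8 + 7·17 + (-10)·19
  = -56 + 119 - 190
  = -127
Equation: -7x + 7y - 10z = -127

-7x + 7y - 10z = -127


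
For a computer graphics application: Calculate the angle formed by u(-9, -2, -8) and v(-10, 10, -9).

u·v = (-9)·(-10) + (-2)·10 + (-8)·(-9) = 90 - 20 + 72 = 142
|u| = √((-9)² + (-2)² + (-8)²) = √149 ≈ 12.21
|v| = √((-10)² + 10² + (-9)²) = √281 ≈ 16.76
cos θ = (u·v)/(|u||v|) = 142/(12.21·16.76) ≈ 0.694
θ = arccos(0.694) ≈ 46.05°

46.05°


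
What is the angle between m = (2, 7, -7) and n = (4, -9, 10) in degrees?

m·n = 2·4 + 7·(-9) + (-7)·10 = 8 - 63 - 70 = -125
|m| = √(2² + 7² + (-7)²) = √102 ≈ 10.1
|n| = √(4² + (-9)² + 10²) = √197 ≈ 14.04
cos θ = (m·n)/(|m||n|) = -125/(10.1·14.04) ≈ -0.8818
θ = arccos(-0.8818) ≈ 151.9°

151.9°


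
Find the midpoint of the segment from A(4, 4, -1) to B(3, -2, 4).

M = ((x₁+x₂)/2, (y₁+y₂)/2, (z₁+z₂)/2)
  = ((4 + 3)/2, (4 - 2)/2, (-1 + 4)/2)
  = (7/2, 2/2, 3/2)
  = (3.5, 1, 1.5)

(3.5, 1, 1.5)


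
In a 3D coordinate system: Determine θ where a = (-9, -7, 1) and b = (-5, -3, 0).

a·b = (-9)·(-5) + (-7)·(-3) + 1·0 = 45 + 21 + 0 = 66
|a| = √((-9)² + (-7)² + 1²) = √131 ≈ 11.45
|b| = √((-5)² + (-3)² + 0²) = √34 ≈ 5.831
cos θ = (a·b)/(|a||b|) = 66/(11.45·5.831) ≈ 0.9889
θ = arccos(0.9889) ≈ 8.53°

8.53°


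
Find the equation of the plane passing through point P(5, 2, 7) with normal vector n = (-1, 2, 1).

The plane through P with normal n = (a, b, c) satisfies n·(r - P) = 0,
i.e. ax + by + cz = a·x₀ + b·y₀ + c·z₀.
d = (-1)·5 + 2·2 + 1·7
  = -5 + 4 + 7
  = 6
Equation: -x + 2y + z = 6

-x + 2y + z = 6


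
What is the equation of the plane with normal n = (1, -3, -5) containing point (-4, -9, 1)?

The plane through P with normal n = (a, b, c) satisfies n·(r - P) = 0,
i.e. ax + by + cz = a·x₀ + b·y₀ + c·z₀.
d = 1·(-4) + (-3)·(-9) + (-5)·1
  = -4 + 27 - 5
  = 18
Equation: x - 3y - 5z = 18

x - 3y - 5z = 18


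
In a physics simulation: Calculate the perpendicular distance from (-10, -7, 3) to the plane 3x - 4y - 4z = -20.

distance = |a·x₀ + b·y₀ + c·z₀ - d| / √(a² + b² + c²)
  = |3·(-10) + (-4)·(-7) + (-4)·3 - (-20)| / √(3² + (-4)² + (-4)²)
  = |-30 + 28 - 12 + 20| / √(9 + 16 + 16)
  = |6| / √41
  = 6 / 6.403
  ≈ 0.937

0.937


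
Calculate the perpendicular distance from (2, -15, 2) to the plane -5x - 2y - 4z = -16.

distance = |a·x₀ + b·y₀ + c·z₀ - d| / √(a² + b² + c²)
  = |(-5)·2 + (-2)·(-15) + (-4)·2 - (-16)| / √((-5)² + (-2)² + (-4)²)
  = |-10 + 30 - 8 + 16| / √(25 + 4 + 16)
  = |28| / √45
  = 28 / 6.708
  ≈ 4.174

4.174


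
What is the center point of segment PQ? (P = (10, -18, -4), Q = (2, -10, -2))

M = ((x₁+x₂)/2, (y₁+y₂)/2, (z₁+z₂)/2)
  = ((10 + 2)/2, (-18 - 10)/2, (-4 - 2)/2)
  = (12/2, -28/2, -6/2)
  = (6, -14, -3)

(6, -14, -3)


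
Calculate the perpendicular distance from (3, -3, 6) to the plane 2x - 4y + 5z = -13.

distance = |a·x₀ + b·y₀ + c·z₀ - d| / √(a² + b² + c²)
  = |2·3 + (-4)·(-3) + 5·6 - (-13)| / √(2² + (-4)² + 5²)
  = |6 + 12 + 30 + 13| / √(4 + 16 + 25)
  = |61| / √45
  = 61 / 6.708
  ≈ 9.093

9.093


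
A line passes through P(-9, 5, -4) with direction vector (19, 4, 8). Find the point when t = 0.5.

P(t) = P + t·d
  = (-9 + 19·0.5, 5 + 4·0.5, -4 + 8·0.5)
  = (-9 + 9.5, 5 + 2, -4 + 4)
  = (0.5, 7, 0)

(0.5, 7, 0)


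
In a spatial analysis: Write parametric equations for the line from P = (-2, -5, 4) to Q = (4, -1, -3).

Direction vector d = Q - P = (4 + 2, -1 + 5, -3 - 4) = (6, 4, -7)
Parametric form r = P + t·d:
x = -2 + 6t, y = -5 + 4t, z = 4 - 7t

x = -2 + 6t, y = -5 + 4t, z = 4 - 7t


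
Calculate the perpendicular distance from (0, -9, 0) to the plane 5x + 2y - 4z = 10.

distance = |a·x₀ + b·y₀ + c·z₀ - d| / √(a² + b² + c²)
  = |5·0 + 2·(-9) + (-4)·0 - 10| / √(5² + 2² + (-4)²)
  = |0 - 18 + 0 - 10| / √(25 + 4 + 16)
  = |-28| / √45
  = 28 / 6.708
  ≈ 4.174

4.174


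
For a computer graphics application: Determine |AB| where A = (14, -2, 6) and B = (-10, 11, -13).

d = √[(x₂-x₁)² + (y₂-y₁)² + (z₂-z₁)²]
  = √[(-24)² + 13² + (-19)²]
  = √[576 + 169 + 361]
  = √1106
  ≈ 33.26

33.26


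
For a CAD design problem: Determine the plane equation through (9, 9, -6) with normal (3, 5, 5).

The plane through P with normal n = (a, b, c) satisfies n·(r - P) = 0,
i.e. ax + by + cz = a·x₀ + b·y₀ + c·z₀.
d = 3·9 + 5·9 + 5·(-6)
  = 27 + 45 - 30
  = 42
Equation: 3x + 5y + 5z = 42

3x + 5y + 5z = 42


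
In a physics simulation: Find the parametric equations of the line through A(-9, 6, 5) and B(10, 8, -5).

Direction vector d = B - A = (10 + 9, 8 - 6, -5 - 5) = (19, 2, -10)
Parametric form r = A + t·d:
x = -9 + 19t, y = 6 + 2t, z = 5 - 10t

x = -9 + 19t, y = 6 + 2t, z = 5 - 10t


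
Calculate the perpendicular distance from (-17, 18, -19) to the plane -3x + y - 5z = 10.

distance = |a·x₀ + b·y₀ + c·z₀ - d| / √(a² + b² + c²)
  = |(-3)·(-17) + 1·18 + (-5)·(-19) - 10| / √((-3)² + 1² + (-5)²)
  = |51 + 18 + 95 - 10| / √(9 + 1 + 25)
  = |154| / √35
  = 154 / 5.916
  ≈ 26.03

26.03


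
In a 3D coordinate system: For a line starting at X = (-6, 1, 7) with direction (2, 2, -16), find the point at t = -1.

P(t) = X + t·d
  = (-6 + 2·(-1), 1 + 2·(-1), 7 + (-16)·(-1))
  = (-6 - 2, 1 - 2, 7 + 16)
  = (-8, -1, 23)

(-8, -1, 23)


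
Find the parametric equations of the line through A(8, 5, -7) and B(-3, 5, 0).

Direction vector d = B - A = (-3 - 8, 5 - 5, 0 + 7) = (-11, 0, 7)
Parametric form r = A + t·d:
x = 8 - 11t, y = 5, z = -7 + 7t

x = 8 - 11t, y = 5, z = -7 + 7t


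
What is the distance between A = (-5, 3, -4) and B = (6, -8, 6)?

d = √[(x₂-x₁)² + (y₂-y₁)² + (z₂-z₁)²]
  = √[11² + (-11)² + 10²]
  = √[121 + 121 + 100]
  = √342
  ≈ 18.49

18.49


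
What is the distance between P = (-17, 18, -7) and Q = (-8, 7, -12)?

d = √[(x₂-x₁)² + (y₂-y₁)² + (z₂-z₁)²]
  = √[9² + (-11)² + (-5)²]
  = √[81 + 121 + 25]
  = √227
  ≈ 15.07

15.07


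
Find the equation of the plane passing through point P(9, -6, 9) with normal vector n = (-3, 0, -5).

The plane through P with normal n = (a, b, c) satisfies n·(r - P) = 0,
i.e. ax + by + cz = a·x₀ + b·y₀ + c·z₀.
d = (-3)·9 + 0·(-6) + (-5)·9
  = -27 + 0 - 45
  = -72
Equation: -3x - 5z = -72

-3x - 5z = -72


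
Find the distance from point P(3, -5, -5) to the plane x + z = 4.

distance = |a·x₀ + b·y₀ + c·z₀ - d| / √(a² + b² + c²)
  = |1·3 + 0·(-5) + 1·(-5) - 4| / √(1² + 0² + 1²)
  = |3 + 0 - 5 - 4| / √(1 + 0 + 1)
  = |-6| / √2
  = 6 / 1.414
  ≈ 4.243

4.243


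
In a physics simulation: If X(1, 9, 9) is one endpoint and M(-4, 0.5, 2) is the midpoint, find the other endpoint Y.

Y = 2M - X
  = (2·(-4) - 1, 2·0.5 - 9, 2·2 - 9)
  = (-8 - 1, 1 - 9, 4 - 9)
  = (-9, -8, -5)

(-9, -8, -5)


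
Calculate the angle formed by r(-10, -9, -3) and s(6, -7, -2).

r·s = (-10)·6 + (-9)·(-7) + (-3)·(-2) = -60 + 63 + 6 = 9
|r| = √((-10)² + (-9)² + (-3)²) = √190 ≈ 13.78
|s| = √(6² + (-7)² + (-2)²) = √89 ≈ 9.434
cos θ = (r·s)/(|r||s|) = 9/(13.78·9.434) ≈ 0.06921
θ = arccos(0.06921) ≈ 86.03°

86.03°


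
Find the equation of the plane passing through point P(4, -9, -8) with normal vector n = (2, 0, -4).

The plane through P with normal n = (a, b, c) satisfies n·(r - P) = 0,
i.e. ax + by + cz = a·x₀ + b·y₀ + c·z₀.
d = 2·4 + 0·(-9) + (-4)·(-8)
  = 8 + 0 + 32
  = 40
Equation: 2x - 4z = 40

2x - 4z = 40


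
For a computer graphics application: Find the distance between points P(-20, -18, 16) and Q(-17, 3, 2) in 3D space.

d = √[(x₂-x₁)² + (y₂-y₁)² + (z₂-z₁)²]
  = √[3² + 21² + (-14)²]
  = √[9 + 441 + 196]
  = √646
  ≈ 25.42

25.42


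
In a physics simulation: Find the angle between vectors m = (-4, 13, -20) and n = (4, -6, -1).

m·n = (-4)·4 + 13·(-6) + (-20)·(-1) = -16 - 78 + 20 = -74
|m| = √((-4)² + 13² + (-20)²) = √585 ≈ 24.19
|n| = √(4² + (-6)² + (-1)²) = √53 ≈ 7.28
cos θ = (m·n)/(|m||n|) = -74/(24.19·7.28) ≈ -0.4203
θ = arccos(-0.4203) ≈ 114.9°

114.9°


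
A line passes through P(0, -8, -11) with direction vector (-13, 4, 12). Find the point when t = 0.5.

P(t) = P + t·d
  = (0 + (-13)·0.5, -8 + 4·0.5, -11 + 12·0.5)
  = (0 - 6.5, -8 + 2, -11 + 6)
  = (-6.5, -6, -5)

(-6.5, -6, -5)


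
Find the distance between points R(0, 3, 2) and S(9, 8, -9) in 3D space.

d = √[(x₂-x₁)² + (y₂-y₁)² + (z₂-z₁)²]
  = √[9² + 5² + (-11)²]
  = √[81 + 25 + 121]
  = √227
  ≈ 15.07

15.07


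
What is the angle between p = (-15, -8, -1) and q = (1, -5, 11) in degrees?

p·q = (-15)·1 + (-8)·(-5) + (-1)·11 = -15 + 40 - 11 = 14
|p| = √((-15)² + (-8)² + (-1)²) = √290 ≈ 17.03
|q| = √(1² + (-5)² + 11²) = √147 ≈ 12.12
cos θ = (p·q)/(|p||q|) = 14/(17.03·12.12) ≈ 0.06781
θ = arccos(0.06781) ≈ 86.11°

86.11°


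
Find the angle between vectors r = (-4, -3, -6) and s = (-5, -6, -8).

r·s = (-4)·(-5) + (-3)·(-6) + (-6)·(-8) = 20 + 18 + 48 = 86
|r| = √((-4)² + (-3)² + (-6)²) = √61 ≈ 7.81
|s| = √((-5)² + (-6)² + (-8)²) = √125 ≈ 11.18
cos θ = (r·s)/(|r||s|) = 86/(7.81·11.18) ≈ 0.9849
θ = arccos(0.9849) ≈ 9.98°

9.98°


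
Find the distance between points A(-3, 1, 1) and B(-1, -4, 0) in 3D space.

d = √[(x₂-x₁)² + (y₂-y₁)² + (z₂-z₁)²]
  = √[2² + (-5)² + (-1)²]
  = √[4 + 25 + 1]
  = √30
  ≈ 5.477

5.477


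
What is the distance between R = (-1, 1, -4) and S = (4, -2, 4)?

d = √[(x₂-x₁)² + (y₂-y₁)² + (z₂-z₁)²]
  = √[5² + (-3)² + 8²]
  = √[25 + 9 + 64]
  = √98
  ≈ 9.899

9.899


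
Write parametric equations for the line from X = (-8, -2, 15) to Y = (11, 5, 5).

Direction vector d = Y - X = (11 + 8, 5 + 2, 5 - 15) = (19, 7, -10)
Parametric form r = X + t·d:
x = -8 + 19t, y = -2 + 7t, z = 15 - 10t

x = -8 + 19t, y = -2 + 7t, z = 15 - 10t


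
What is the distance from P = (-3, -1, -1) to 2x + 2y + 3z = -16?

distance = |a·x₀ + b·y₀ + c·z₀ - d| / √(a² + b² + c²)
  = |2·(-3) + 2·(-1) + 3·(-1) - (-16)| / √(2² + 2² + 3²)
  = |-6 - 2 - 3 + 16| / √(4 + 4 + 9)
  = |5| / √17
  = 5 / 4.123
  ≈ 1.213

1.213


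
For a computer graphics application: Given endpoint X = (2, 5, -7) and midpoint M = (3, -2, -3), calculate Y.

Y = 2M - X
  = (2·3 - 2, 2·(-2) - 5, 2·(-3) - (-7))
  = (6 - 2, -4 - 5, -6 + 7)
  = (4, -9, 1)

(4, -9, 1)


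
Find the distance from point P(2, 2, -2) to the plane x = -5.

distance = |a·x₀ + b·y₀ + c·z₀ - d| / √(a² + b² + c²)
  = |1·2 + 0·2 + 0·(-2) - (-5)| / √(1² + 0² + 0²)
  = |2 + 0 + 0 + 5| / √(1 + 0 + 0)
  = |7| / √1
  = 7 / 1
  ≈ 7

7


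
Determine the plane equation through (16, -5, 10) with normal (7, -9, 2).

The plane through P with normal n = (a, b, c) satisfies n·(r - P) = 0,
i.e. ax + by + cz = a·x₀ + b·y₀ + c·z₀.
d = 7·16 + (-9)·(-5) + 2·10
  = 112 + 45 + 20
  = 177
Equation: 7x - 9y + 2z = 177

7x - 9y + 2z = 177


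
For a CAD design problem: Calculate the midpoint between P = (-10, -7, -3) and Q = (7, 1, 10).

M = ((x₁+x₂)/2, (y₁+y₂)/2, (z₁+z₂)/2)
  = ((-10 + 7)/2, (-7 + 1)/2, (-3 + 10)/2)
  = (-3/2, -6/2, 7/2)
  = (-1.5, -3, 3.5)

(-1.5, -3, 3.5)


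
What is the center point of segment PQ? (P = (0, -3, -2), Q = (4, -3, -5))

M = ((x₁+x₂)/2, (y₁+y₂)/2, (z₁+z₂)/2)
  = ((0 + 4)/2, (-3 - 3)/2, (-2 - 5)/2)
  = (4/2, -6/2, -7/2)
  = (2, -3, -3.5)

(2, -3, -3.5)


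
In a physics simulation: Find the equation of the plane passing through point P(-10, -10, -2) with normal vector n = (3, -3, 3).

The plane through P with normal n = (a, b, c) satisfies n·(r - P) = 0,
i.e. ax + by + cz = a·x₀ + b·y₀ + c·z₀.
d = 3·(-10) + (-3)·(-10) + 3·(-2)
  = -30 + 30 - 6
  = -6
Equation: 3x - 3y + 3z = -6

3x - 3y + 3z = -6


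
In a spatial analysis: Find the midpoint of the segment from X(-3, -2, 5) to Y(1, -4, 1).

M = ((x₁+x₂)/2, (y₁+y₂)/2, (z₁+z₂)/2)
  = ((-3 + 1)/2, (-2 - 4)/2, (5 + 1)/2)
  = (-2/2, -6/2, 6/2)
  = (-1, -3, 3)

(-1, -3, 3)


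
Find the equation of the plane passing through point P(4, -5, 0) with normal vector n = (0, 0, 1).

The plane through P with normal n = (a, b, c) satisfies n·(r - P) = 0,
i.e. ax + by + cz = a·x₀ + b·y₀ + c·z₀.
d = 0·4 + 0·(-5) + 1·0
  = 0 + 0 + 0
  = 0
Equation: z = 0

z = 0


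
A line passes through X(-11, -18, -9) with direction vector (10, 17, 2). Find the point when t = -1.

P(t) = X + t·d
  = (-11 + 10·(-1), -18 + 17·(-1), -9 + 2·(-1))
  = (-11 - 10, -18 - 17, -9 - 2)
  = (-21, -35, -11)

(-21, -35, -11)


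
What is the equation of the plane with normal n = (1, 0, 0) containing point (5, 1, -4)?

The plane through P with normal n = (a, b, c) satisfies n·(r - P) = 0,
i.e. ax + by + cz = a·x₀ + b·y₀ + c·z₀.
d = 1·5 + 0·1 + 0·(-4)
  = 5 + 0 + 0
  = 5
Equation: x = 5

x = 5


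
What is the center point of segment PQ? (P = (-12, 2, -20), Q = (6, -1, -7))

M = ((x₁+x₂)/2, (y₁+y₂)/2, (z₁+z₂)/2)
  = ((-12 + 6)/2, (2 - 1)/2, (-20 - 7)/2)
  = (-6/2, 1/2, -27/2)
  = (-3, 0.5, -13.5)

(-3, 0.5, -13.5)


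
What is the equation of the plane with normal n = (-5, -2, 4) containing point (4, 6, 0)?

The plane through P with normal n = (a, b, c) satisfies n·(r - P) = 0,
i.e. ax + by + cz = a·x₀ + b·y₀ + c·z₀.
d = (-5)·4 + (-2)·6 + 4·0
  = -20 - 12 + 0
  = -32
Equation: -5x - 2y + 4z = -32

-5x - 2y + 4z = -32


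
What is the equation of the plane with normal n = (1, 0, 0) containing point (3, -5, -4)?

The plane through P with normal n = (a, b, c) satisfies n·(r - P) = 0,
i.e. ax + by + cz = a·x₀ + b·y₀ + c·z₀.
d = 1·3 + 0·(-5) + 0·(-4)
  = 3 + 0 + 0
  = 3
Equation: x = 3

x = 3


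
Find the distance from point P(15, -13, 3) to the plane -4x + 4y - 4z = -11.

distance = |a·x₀ + b·y₀ + c·z₀ - d| / √(a² + b² + c²)
  = |(-4)·15 + 4·(-13) + (-4)·3 - (-11)| / √((-4)² + 4² + (-4)²)
  = |-60 - 52 - 12 + 11| / √(16 + 16 + 16)
  = |-113| / √48
  = 113 / 6.928
  ≈ 16.31

16.31


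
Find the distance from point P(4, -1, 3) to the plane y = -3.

distance = |a·x₀ + b·y₀ + c·z₀ - d| / √(a² + b² + c²)
  = |0·4 + 1·(-1) + 0·3 - (-3)| / √(0² + 1² + 0²)
  = |0 - 1 + 0 + 3| / √(0 + 1 + 0)
  = |2| / √1
  = 2 / 1
  ≈ 2

2


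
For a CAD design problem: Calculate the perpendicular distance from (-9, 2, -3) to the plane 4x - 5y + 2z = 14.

distance = |a·x₀ + b·y₀ + c·z₀ - d| / √(a² + b² + c²)
  = |4·(-9) + (-5)·2 + 2·(-3) - 14| / √(4² + (-5)² + 2²)
  = |-36 - 10 - 6 - 14| / √(16 + 25 + 4)
  = |-66| / √45
  = 66 / 6.708
  ≈ 9.839

9.839


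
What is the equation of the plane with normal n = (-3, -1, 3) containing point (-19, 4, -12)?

The plane through P with normal n = (a, b, c) satisfies n·(r - P) = 0,
i.e. ax + by + cz = a·x₀ + b·y₀ + c·z₀.
d = (-3)·(-19) + (-1)·4 + 3·(-12)
  = 57 - 4 - 36
  = 17
Equation: -3x - y + 3z = 17

-3x - y + 3z = 17


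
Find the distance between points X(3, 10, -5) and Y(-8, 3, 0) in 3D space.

d = √[(x₂-x₁)² + (y₂-y₁)² + (z₂-z₁)²]
  = √[(-11)² + (-7)² + 5²]
  = √[121 + 49 + 25]
  = √195
  ≈ 13.96

13.96


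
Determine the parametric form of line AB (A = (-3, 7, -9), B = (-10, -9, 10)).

Direction vector d = B - A = (-10 + 3, -9 - 7, 10 + 9) = (-7, -16, 19)
Parametric form r = A + t·d:
x = -3 - 7t, y = 7 - 16t, z = -9 + 19t

x = -3 - 7t, y = 7 - 16t, z = -9 + 19t


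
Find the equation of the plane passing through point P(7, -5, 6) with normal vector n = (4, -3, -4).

The plane through P with normal n = (a, b, c) satisfies n·(r - P) = 0,
i.e. ax + by + cz = a·x₀ + b·y₀ + c·z₀.
d = 4·7 + (-3)·(-5) + (-4)·6
  = 28 + 15 - 24
  = 19
Equation: 4x - 3y - 4z = 19

4x - 3y - 4z = 19


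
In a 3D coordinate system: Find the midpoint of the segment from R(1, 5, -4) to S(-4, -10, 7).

M = ((x₁+x₂)/2, (y₁+y₂)/2, (z₁+z₂)/2)
  = ((1 - 4)/2, (5 - 10)/2, (-4 + 7)/2)
  = (-3/2, -5/2, 3/2)
  = (-1.5, -2.5, 1.5)

(-1.5, -2.5, 1.5)


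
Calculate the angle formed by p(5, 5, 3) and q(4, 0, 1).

p·q = 5·4 + 5·0 + 3·1 = 20 + 0 + 3 = 23
|p| = √(5² + 5² + 3²) = √59 ≈ 7.681
|q| = √(4² + 0² + 1²) = √17 ≈ 4.123
cos θ = (p·q)/(|p||q|) = 23/(7.681·4.123) ≈ 0.7262
θ = arccos(0.7262) ≈ 43.43°

43.43°


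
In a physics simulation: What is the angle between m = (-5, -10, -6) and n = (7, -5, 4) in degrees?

m·n = (-5)·7 + (-10)·(-5) + (-6)·4 = -35 + 50 - 24 = -9
|m| = √((-5)² + (-10)² + (-6)²) = √161 ≈ 12.69
|n| = √(7² + (-5)² + 4²) = √90 ≈ 9.487
cos θ = (m·n)/(|m||n|) = -9/(12.69·9.487) ≈ -0.07477
θ = arccos(-0.07477) ≈ 94.29°

94.29°


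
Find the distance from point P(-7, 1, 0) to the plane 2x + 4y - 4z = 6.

distance = |a·x₀ + b·y₀ + c·z₀ - d| / √(a² + b² + c²)
  = |2·(-7) + 4·1 + (-4)·0 - 6| / √(2² + 4² + (-4)²)
  = |-14 + 4 + 0 - 6| / √(4 + 16 + 16)
  = |-16| / √36
  = 16 / 6
  ≈ 2.667

2.667


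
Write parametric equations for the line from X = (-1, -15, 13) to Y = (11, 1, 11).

Direction vector d = Y - X = (11 + 1, 1 + 15, 11 - 13) = (12, 16, -2)
Parametric form r = X + t·d:
x = -1 + 12t, y = -15 + 16t, z = 13 - 2t

x = -1 + 12t, y = -15 + 16t, z = 13 - 2t


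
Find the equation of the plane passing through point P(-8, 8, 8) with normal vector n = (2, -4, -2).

The plane through P with normal n = (a, b, c) satisfies n·(r - P) = 0,
i.e. ax + by + cz = a·x₀ + b·y₀ + c·z₀.
d = 2·(-8) + (-4)·8 + (-2)·8
  = -16 - 32 - 16
  = -64
Equation: 2x - 4y - 2z = -64

2x - 4y - 2z = -64


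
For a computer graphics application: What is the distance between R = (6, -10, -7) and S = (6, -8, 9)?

d = √[(x₂-x₁)² + (y₂-y₁)² + (z₂-z₁)²]
  = √[0² + 2² + 16²]
  = √[0 + 4 + 256]
  = √260
  ≈ 16.12

16.12


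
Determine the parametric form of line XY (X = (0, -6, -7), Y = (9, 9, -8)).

Direction vector d = Y - X = (9 + 0, 9 + 6, -8 + 7) = (9, 15, -1)
Parametric form r = X + t·d:
x = 0 + 9t, y = -6 + 15t, z = -7 - t

x = 0 + 9t, y = -6 + 15t, z = -7 - t


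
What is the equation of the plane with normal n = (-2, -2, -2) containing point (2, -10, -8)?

The plane through P with normal n = (a, b, c) satisfies n·(r - P) = 0,
i.e. ax + by + cz = a·x₀ + b·y₀ + c·z₀.
d = (-2)·2 + (-2)·(-10) + (-2)·(-8)
  = -4 + 20 + 16
  = 32
Equation: -2x - 2y - 2z = 32

-2x - 2y - 2z = 32


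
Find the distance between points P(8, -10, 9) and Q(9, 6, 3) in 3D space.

d = √[(x₂-x₁)² + (y₂-y₁)² + (z₂-z₁)²]
  = √[1² + 16² + (-6)²]
  = √[1 + 256 + 36]
  = √293
  ≈ 17.12

17.12


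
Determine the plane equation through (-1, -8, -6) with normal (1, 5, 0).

The plane through P with normal n = (a, b, c) satisfies n·(r - P) = 0,
i.e. ax + by + cz = a·x₀ + b·y₀ + c·z₀.
d = 1·(-1) + 5·(-8) + 0·(-6)
  = -1 - 40 + 0
  = -41
Equation: x + 5y = -41

x + 5y = -41


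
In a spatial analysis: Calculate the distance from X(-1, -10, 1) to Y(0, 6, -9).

d = √[(x₂-x₁)² + (y₂-y₁)² + (z₂-z₁)²]
  = √[1² + 16² + (-10)²]
  = √[1 + 256 + 100]
  = √357
  ≈ 18.89

18.89


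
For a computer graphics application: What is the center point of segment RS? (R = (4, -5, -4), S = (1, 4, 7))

M = ((x₁+x₂)/2, (y₁+y₂)/2, (z₁+z₂)/2)
  = ((4 + 1)/2, (-5 + 4)/2, (-4 + 7)/2)
  = (5/2, -1/2, 3/2)
  = (2.5, -0.5, 1.5)

(2.5, -0.5, 1.5)


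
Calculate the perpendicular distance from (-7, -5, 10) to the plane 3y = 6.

distance = |a·x₀ + b·y₀ + c·z₀ - d| / √(a² + b² + c²)
  = |0·(-7) + 3·(-5) + 0·10 - 6| / √(0² + 3² + 0²)
  = |0 - 15 + 0 - 6| / √(0 + 9 + 0)
  = |-21| / √9
  = 21 / 3
  ≈ 7

7


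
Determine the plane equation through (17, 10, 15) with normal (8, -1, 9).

The plane through P with normal n = (a, b, c) satisfies n·(r - P) = 0,
i.e. ax + by + cz = a·x₀ + b·y₀ + c·z₀.
d = 8·17 + (-1)·10 + 9·15
  = 136 - 10 + 135
  = 261
Equation: 8x - y + 9z = 261

8x - y + 9z = 261


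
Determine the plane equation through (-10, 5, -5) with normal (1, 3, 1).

The plane through P with normal n = (a, b, c) satisfies n·(r - P) = 0,
i.e. ax + by + cz = a·x₀ + b·y₀ + c·z₀.
d = 1·(-10) + 3·5 + 1·(-5)
  = -10 + 15 - 5
  = 0
Equation: x + 3y + z = 0

x + 3y + z = 0


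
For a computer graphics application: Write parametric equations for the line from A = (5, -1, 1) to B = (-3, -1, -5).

Direction vector d = B - A = (-3 - 5, -1 + 1, -5 - 1) = (-8, 0, -6)
Parametric form r = A + t·d:
x = 5 - 8t, y = -1, z = 1 - 6t

x = 5 - 8t, y = -1, z = 1 - 6t


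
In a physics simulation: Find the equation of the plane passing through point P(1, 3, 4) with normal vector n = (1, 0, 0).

The plane through P with normal n = (a, b, c) satisfies n·(r - P) = 0,
i.e. ax + by + cz = a·x₀ + b·y₀ + c·z₀.
d = 1·1 + 0·3 + 0·4
  = 1 + 0 + 0
  = 1
Equation: x = 1

x = 1


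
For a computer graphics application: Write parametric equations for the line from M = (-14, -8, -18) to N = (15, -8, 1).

Direction vector d = N - M = (15 + 14, -8 + 8, 1 + 18) = (29, 0, 19)
Parametric form r = M + t·d:
x = -14 + 29t, y = -8, z = -18 + 19t

x = -14 + 29t, y = -8, z = -18 + 19t


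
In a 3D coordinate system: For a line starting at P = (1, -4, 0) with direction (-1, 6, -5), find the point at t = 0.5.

P(t) = P + t·d
  = (1 + (-1)·0.5, -4 + 6·0.5, 0 + (-5)·0.5)
  = (1 - 0.5, -4 + 3, 0 - 2.5)
  = (0.5, -1, -2.5)

(0.5, -1, -2.5)


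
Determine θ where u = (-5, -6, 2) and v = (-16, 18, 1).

u·v = (-5)·(-16) + (-6)·18 + 2·1 = 80 - 108 + 2 = -26
|u| = √((-5)² + (-6)² + 2²) = √65 ≈ 8.062
|v| = √((-16)² + 18² + 1²) = √581 ≈ 24.1
cos θ = (u·v)/(|u||v|) = -26/(8.062·24.1) ≈ -0.1338
θ = arccos(-0.1338) ≈ 97.69°

97.69°


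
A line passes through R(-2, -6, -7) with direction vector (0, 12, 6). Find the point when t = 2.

P(t) = R + t·d
  = (-2 + 0·2, -6 + 12·2, -7 + 6·2)
  = (-2 + 0, -6 + 24, -7 + 12)
  = (-2, 18, 5)

(-2, 18, 5)


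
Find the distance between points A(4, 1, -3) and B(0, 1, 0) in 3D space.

d = √[(x₂-x₁)² + (y₂-y₁)² + (z₂-z₁)²]
  = √[(-4)² + 0² + 3²]
  = √[16 + 0 + 9]
  = √25
  ≈ 5

5


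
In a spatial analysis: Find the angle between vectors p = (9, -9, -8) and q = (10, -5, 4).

p·q = 9·10 + (-9)·(-5) + (-8)·4 = 90 + 45 - 32 = 103
|p| = √(9² + (-9)² + (-8)²) = √226 ≈ 15.03
|q| = √(10² + (-5)² + 4²) = √141 ≈ 11.87
cos θ = (p·q)/(|p||q|) = 103/(15.03·11.87) ≈ 0.577
θ = arccos(0.577) ≈ 54.76°

54.76°


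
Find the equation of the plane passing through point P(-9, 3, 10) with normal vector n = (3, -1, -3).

The plane through P with normal n = (a, b, c) satisfies n·(r - P) = 0,
i.e. ax + by + cz = a·x₀ + b·y₀ + c·z₀.
d = 3·(-9) + (-1)·3 + (-3)·10
  = -27 - 3 - 30
  = -60
Equation: 3x - y - 3z = -60

3x - y - 3z = -60


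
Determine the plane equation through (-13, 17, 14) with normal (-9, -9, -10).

The plane through P with normal n = (a, b, c) satisfies n·(r - P) = 0,
i.e. ax + by + cz = a·x₀ + b·y₀ + c·z₀.
d = (-9)·(-13) + (-9)·17 + (-10)·14
  = 117 - 153 - 140
  = -176
Equation: -9x - 9y - 10z = -176

-9x - 9y - 10z = -176


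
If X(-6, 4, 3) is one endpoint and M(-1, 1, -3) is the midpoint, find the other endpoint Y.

Y = 2M - X
  = (2·(-1) - (-6), 2·1 - 4, 2·(-3) - 3)
  = (-2 + 6, 2 - 4, -6 - 3)
  = (4, -2, -9)

(4, -2, -9)


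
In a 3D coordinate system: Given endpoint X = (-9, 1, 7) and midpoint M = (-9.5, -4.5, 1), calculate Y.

Y = 2M - X
  = (2·(-9.5) - (-9), 2·(-4.5) - 1, 2·1 - 7)
  = (-19 + 9, -9 - 1, 2 - 7)
  = (-10, -10, -5)

(-10, -10, -5)


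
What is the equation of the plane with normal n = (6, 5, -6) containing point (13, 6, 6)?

The plane through P with normal n = (a, b, c) satisfies n·(r - P) = 0,
i.e. ax + by + cz = a·x₀ + b·y₀ + c·z₀.
d = 6·13 + 5·6 + (-6)·6
  = 78 + 30 - 36
  = 72
Equation: 6x + 5y - 6z = 72

6x + 5y - 6z = 72


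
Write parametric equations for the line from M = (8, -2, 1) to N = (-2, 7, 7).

Direction vector d = N - M = (-2 - 8, 7 + 2, 7 - 1) = (-10, 9, 6)
Parametric form r = M + t·d:
x = 8 - 10t, y = -2 + 9t, z = 1 + 6t

x = 8 - 10t, y = -2 + 9t, z = 1 + 6t


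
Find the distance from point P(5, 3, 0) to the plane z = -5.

distance = |a·x₀ + b·y₀ + c·z₀ - d| / √(a² + b² + c²)
  = |0·5 + 0·3 + 1·0 - (-5)| / √(0² + 0² + 1²)
  = |0 + 0 + 0 + 5| / √(0 + 0 + 1)
  = |5| / √1
  = 5 / 1
  ≈ 5

5


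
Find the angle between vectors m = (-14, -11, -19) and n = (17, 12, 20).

m·n = (-14)·17 + (-11)·12 + (-19)·20 = -238 - 132 - 380 = -750
|m| = √((-14)² + (-11)² + (-19)²) = √678 ≈ 26.04
|n| = √(17² + 12² + 20²) = √833 ≈ 28.86
cos θ = (m·n)/(|m||n|) = -750/(26.04·28.86) ≈ -0.998
θ = arccos(-0.998) ≈ 176.4°

176.4°


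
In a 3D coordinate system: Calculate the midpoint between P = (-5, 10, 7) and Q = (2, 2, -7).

M = ((x₁+x₂)/2, (y₁+y₂)/2, (z₁+z₂)/2)
  = ((-5 + 2)/2, (10 + 2)/2, (7 - 7)/2)
  = (-3/2, 12/2, 0/2)
  = (-1.5, 6, 0)

(-1.5, 6, 0)


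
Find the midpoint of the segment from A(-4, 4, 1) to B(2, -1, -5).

M = ((x₁+x₂)/2, (y₁+y₂)/2, (z₁+z₂)/2)
  = ((-4 + 2)/2, (4 - 1)/2, (1 - 5)/2)
  = (-2/2, 3/2, -4/2)
  = (-1, 1.5, -2)

(-1, 1.5, -2)


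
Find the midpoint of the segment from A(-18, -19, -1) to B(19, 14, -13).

M = ((x₁+x₂)/2, (y₁+y₂)/2, (z₁+z₂)/2)
  = ((-18 + 19)/2, (-19 + 14)/2, (-1 - 13)/2)
  = (1/2, -5/2, -14/2)
  = (0.5, -2.5, -7)

(0.5, -2.5, -7)


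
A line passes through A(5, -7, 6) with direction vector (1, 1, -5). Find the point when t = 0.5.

P(t) = A + t·d
  = (5 + 1·0.5, -7 + 1·0.5, 6 + (-5)·0.5)
  = (5 + 0.5, -7 + 0.5, 6 - 2.5)
  = (5.5, -6.5, 3.5)

(5.5, -6.5, 3.5)


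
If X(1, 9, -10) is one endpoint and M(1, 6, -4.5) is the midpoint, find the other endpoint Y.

Y = 2M - X
  = (2·1 - 1, 2·6 - 9, 2·(-4.5) - (-10))
  = (2 - 1, 12 - 9, -9 + 10)
  = (1, 3, 1)

(1, 3, 1)


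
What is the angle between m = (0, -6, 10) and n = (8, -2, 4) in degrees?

m·n = 0·8 + (-6)·(-2) + 10·4 = 0 + 12 + 40 = 52
|m| = √(0² + (-6)² + 10²) = √136 ≈ 11.66
|n| = √(8² + (-2)² + 4²) = √84 ≈ 9.165
cos θ = (m·n)/(|m||n|) = 52/(11.66·9.165) ≈ 0.4865
θ = arccos(0.4865) ≈ 60.89°

60.89°


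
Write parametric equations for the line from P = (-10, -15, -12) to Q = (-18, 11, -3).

Direction vector d = Q - P = (-18 + 10, 11 + 15, -3 + 12) = (-8, 26, 9)
Parametric form r = P + t·d:
x = -10 - 8t, y = -15 + 26t, z = -12 + 9t

x = -10 - 8t, y = -15 + 26t, z = -12 + 9t


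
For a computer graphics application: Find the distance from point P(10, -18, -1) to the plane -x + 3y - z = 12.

distance = |a·x₀ + b·y₀ + c·z₀ - d| / √(a² + b² + c²)
  = |(-1)·10 + 3·(-18) + (-1)·(-1) - 12| / √((-1)² + 3² + (-1)²)
  = |-10 - 54 + 1 - 12| / √(1 + 9 + 1)
  = |-75| / √11
  = 75 / 3.317
  ≈ 22.61

22.61


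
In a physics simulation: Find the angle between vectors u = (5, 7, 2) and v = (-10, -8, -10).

u·v = 5·(-10) + 7·(-8) + 2·(-10) = -50 - 56 - 20 = -126
|u| = √(5² + 7² + 2²) = √78 ≈ 8.832
|v| = √((-10)² + (-8)² + (-10)²) = √264 ≈ 16.25
cos θ = (u·v)/(|u||v|) = -126/(8.832·16.25) ≈ -0.8781
θ = arccos(-0.8781) ≈ 151.4°

151.4°


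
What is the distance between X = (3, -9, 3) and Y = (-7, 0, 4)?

d = √[(x₂-x₁)² + (y₂-y₁)² + (z₂-z₁)²]
  = √[(-10)² + 9² + 1²]
  = √[100 + 81 + 1]
  = √182
  ≈ 13.49

13.49


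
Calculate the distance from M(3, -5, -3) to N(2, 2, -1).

d = √[(x₂-x₁)² + (y₂-y₁)² + (z₂-z₁)²]
  = √[(-1)² + 7² + 2²]
  = √[1 + 49 + 4]
  = √54
  ≈ 7.348

7.348


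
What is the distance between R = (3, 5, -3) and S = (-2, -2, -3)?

d = √[(x₂-x₁)² + (y₂-y₁)² + (z₂-z₁)²]
  = √[(-5)² + (-7)² + 0²]
  = √[25 + 49 + 0]
  = √74
  ≈ 8.602

8.602


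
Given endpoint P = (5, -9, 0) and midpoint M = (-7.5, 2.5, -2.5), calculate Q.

Q = 2M - P
  = (2·(-7.5) - 5, 2·2.5 - (-9), 2·(-2.5) - 0)
  = (-15 - 5, 5 + 9, -5 + 0)
  = (-20, 14, -5)

(-20, 14, -5)


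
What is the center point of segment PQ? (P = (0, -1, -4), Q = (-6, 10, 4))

M = ((x₁+x₂)/2, (y₁+y₂)/2, (z₁+z₂)/2)
  = ((0 - 6)/2, (-1 + 10)/2, (-4 + 4)/2)
  = (-6/2, 9/2, 0/2)
  = (-3, 4.5, 0)

(-3, 4.5, 0)


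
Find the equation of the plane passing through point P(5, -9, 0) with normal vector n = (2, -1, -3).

The plane through P with normal n = (a, b, c) satisfies n·(r - P) = 0,
i.e. ax + by + cz = a·x₀ + b·y₀ + c·z₀.
d = 2·5 + (-1)·(-9) + (-3)·0
  = 10 + 9 + 0
  = 19
Equation: 2x - y - 3z = 19

2x - y - 3z = 19


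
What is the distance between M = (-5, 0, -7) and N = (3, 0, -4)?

d = √[(x₂-x₁)² + (y₂-y₁)² + (z₂-z₁)²]
  = √[8² + 0² + 3²]
  = √[64 + 0 + 9]
  = √73
  ≈ 8.544

8.544


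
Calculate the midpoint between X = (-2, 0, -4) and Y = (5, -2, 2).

M = ((x₁+x₂)/2, (y₁+y₂)/2, (z₁+z₂)/2)
  = ((-2 + 5)/2, (0 - 2)/2, (-4 + 2)/2)
  = (3/2, -2/2, -2/2)
  = (1.5, -1, -1)

(1.5, -1, -1)


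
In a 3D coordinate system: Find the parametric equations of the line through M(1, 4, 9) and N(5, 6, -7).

Direction vector d = N - M = (5 - 1, 6 - 4, -7 - 9) = (4, 2, -16)
Parametric form r = M + t·d:
x = 1 + 4t, y = 4 + 2t, z = 9 - 16t

x = 1 + 4t, y = 4 + 2t, z = 9 - 16t


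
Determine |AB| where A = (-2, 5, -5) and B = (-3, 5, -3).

d = √[(x₂-x₁)² + (y₂-y₁)² + (z₂-z₁)²]
  = √[(-1)² + 0² + 2²]
  = √[1 + 0 + 4]
  = √5
  ≈ 2.236

2.236


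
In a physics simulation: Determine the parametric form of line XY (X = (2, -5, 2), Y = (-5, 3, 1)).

Direction vector d = Y - X = (-5 - 2, 3 + 5, 1 - 2) = (-7, 8, -1)
Parametric form r = X + t·d:
x = 2 - 7t, y = -5 + 8t, z = 2 - t

x = 2 - 7t, y = -5 + 8t, z = 2 - t


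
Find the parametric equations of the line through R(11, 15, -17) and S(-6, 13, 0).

Direction vector d = S - R = (-6 - 11, 13 - 15, 0 + 17) = (-17, -2, 17)
Parametric form r = R + t·d:
x = 11 - 17t, y = 15 - 2t, z = -17 + 17t

x = 11 - 17t, y = 15 - 2t, z = -17 + 17t


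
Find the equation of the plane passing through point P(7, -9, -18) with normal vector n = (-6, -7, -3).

The plane through P with normal n = (a, b, c) satisfies n·(r - P) = 0,
i.e. ax + by + cz = a·x₀ + b·y₀ + c·z₀.
d = (-6)·7 + (-7)·(-9) + (-3)·(-18)
  = -42 + 63 + 54
  = 75
Equation: -6x - 7y - 3z = 75

-6x - 7y - 3z = 75


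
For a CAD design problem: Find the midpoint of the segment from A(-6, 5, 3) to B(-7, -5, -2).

M = ((x₁+x₂)/2, (y₁+y₂)/2, (z₁+z₂)/2)
  = ((-6 - 7)/2, (5 - 5)/2, (3 - 2)/2)
  = (-13/2, 0/2, 1/2)
  = (-6.5, 0, 0.5)

(-6.5, 0, 0.5)


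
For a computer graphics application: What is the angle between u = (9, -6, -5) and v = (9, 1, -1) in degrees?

u·v = 9·9 + (-6)·1 + (-5)·(-1) = 81 - 6 + 5 = 80
|u| = √(9² + (-6)² + (-5)²) = √142 ≈ 11.92
|v| = √(9² + 1² + (-1)²) = √83 ≈ 9.11
cos θ = (u·v)/(|u||v|) = 80/(11.92·9.11) ≈ 0.7369
θ = arccos(0.7369) ≈ 42.53°

42.53°


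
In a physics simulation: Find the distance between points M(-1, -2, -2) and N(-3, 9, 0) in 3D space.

d = √[(x₂-x₁)² + (y₂-y₁)² + (z₂-z₁)²]
  = √[(-2)² + 11² + 2²]
  = √[4 + 121 + 4]
  = √129
  ≈ 11.36

11.36


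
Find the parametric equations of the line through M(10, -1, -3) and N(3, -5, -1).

Direction vector d = N - M = (3 - 10, -5 + 1, -1 + 3) = (-7, -4, 2)
Parametric form r = M + t·d:
x = 10 - 7t, y = -1 - 4t, z = -3 + 2t

x = 10 - 7t, y = -1 - 4t, z = -3 + 2t


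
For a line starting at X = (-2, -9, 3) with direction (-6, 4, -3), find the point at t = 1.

P(t) = X + t·d
  = (-2 + (-6)·1, -9 + 4·1, 3 + (-3)·1)
  = (-2 - 6, -9 + 4, 3 - 3)
  = (-8, -5, 0)

(-8, -5, 0)


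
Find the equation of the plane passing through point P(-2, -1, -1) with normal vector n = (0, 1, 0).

The plane through P with normal n = (a, b, c) satisfies n·(r - P) = 0,
i.e. ax + by + cz = a·x₀ + b·y₀ + c·z₀.
d = 0·(-2) + 1·(-1) + 0·(-1)
  = 0 - 1 + 0
  = -1
Equation: y = -1

y = -1


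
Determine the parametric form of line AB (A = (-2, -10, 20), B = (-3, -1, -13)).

Direction vector d = B - A = (-3 + 2, -1 + 10, -13 - 20) = (-1, 9, -33)
Parametric form r = A + t·d:
x = -2 - t, y = -10 + 9t, z = 20 - 33t

x = -2 - t, y = -10 + 9t, z = 20 - 33t


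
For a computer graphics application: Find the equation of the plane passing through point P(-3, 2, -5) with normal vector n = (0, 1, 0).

The plane through P with normal n = (a, b, c) satisfies n·(r - P) = 0,
i.e. ax + by + cz = a·x₀ + b·y₀ + c·z₀.
d = 0·(-3) + 1·2 + 0·(-5)
  = 0 + 2 + 0
  = 2
Equation: y = 2

y = 2


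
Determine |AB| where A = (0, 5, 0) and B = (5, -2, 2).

d = √[(x₂-x₁)² + (y₂-y₁)² + (z₂-z₁)²]
  = √[5² + (-7)² + 2²]
  = √[25 + 49 + 4]
  = √78
  ≈ 8.832

8.832


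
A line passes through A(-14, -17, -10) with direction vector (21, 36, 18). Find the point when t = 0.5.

P(t) = A + t·d
  = (-14 + 21·0.5, -17 + 36·0.5, -10 + 18·0.5)
  = (-14 + 10.5, -17 + 18, -10 + 9)
  = (-3.5, 1, -1)

(-3.5, 1, -1)


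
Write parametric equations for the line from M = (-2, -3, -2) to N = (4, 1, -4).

Direction vector d = N - M = (4 + 2, 1 + 3, -4 + 2) = (6, 4, -2)
Parametric form r = M + t·d:
x = -2 + 6t, y = -3 + 4t, z = -2 - 2t

x = -2 + 6t, y = -3 + 4t, z = -2 - 2t


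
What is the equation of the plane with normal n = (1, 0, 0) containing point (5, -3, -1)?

The plane through P with normal n = (a, b, c) satisfies n·(r - P) = 0,
i.e. ax + by + cz = a·x₀ + b·y₀ + c·z₀.
d = 1·5 + 0·(-3) + 0·(-1)
  = 5 + 0 + 0
  = 5
Equation: x = 5

x = 5


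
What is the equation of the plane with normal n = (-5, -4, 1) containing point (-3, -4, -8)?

The plane through P with normal n = (a, b, c) satisfies n·(r - P) = 0,
i.e. ax + by + cz = a·x₀ + b·y₀ + c·z₀.
d = (-5)·(-3) + (-4)·(-4) + 1·(-8)
  = 15 + 16 - 8
  = 23
Equation: -5x - 4y + z = 23

-5x - 4y + z = 23


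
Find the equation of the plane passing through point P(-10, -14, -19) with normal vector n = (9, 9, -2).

The plane through P with normal n = (a, b, c) satisfies n·(r - P) = 0,
i.e. ax + by + cz = a·x₀ + b·y₀ + c·z₀.
d = 9·(-10) + 9·(-14) + (-2)·(-19)
  = -90 - 126 + 38
  = -178
Equation: 9x + 9y - 2z = -178

9x + 9y - 2z = -178


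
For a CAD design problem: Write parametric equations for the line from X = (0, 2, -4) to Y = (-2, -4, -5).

Direction vector d = Y - X = (-2 + 0, -4 - 2, -5 + 4) = (-2, -6, -1)
Parametric form r = X + t·d:
x = 0 - 2t, y = 2 - 6t, z = -4 - t

x = 0 - 2t, y = 2 - 6t, z = -4 - t


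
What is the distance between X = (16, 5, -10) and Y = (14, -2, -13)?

d = √[(x₂-x₁)² + (y₂-y₁)² + (z₂-z₁)²]
  = √[(-2)² + (-7)² + (-3)²]
  = √[4 + 49 + 9]
  = √62
  ≈ 7.874

7.874


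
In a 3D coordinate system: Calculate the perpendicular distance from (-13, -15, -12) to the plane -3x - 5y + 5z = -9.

distance = |a·x₀ + b·y₀ + c·z₀ - d| / √(a² + b² + c²)
  = |(-3)·(-13) + (-5)·(-15) + 5·(-12) - (-9)| / √((-3)² + (-5)² + 5²)
  = |39 + 75 - 60 + 9| / √(9 + 25 + 25)
  = |63| / √59
  = 63 / 7.681
  ≈ 8.202

8.202


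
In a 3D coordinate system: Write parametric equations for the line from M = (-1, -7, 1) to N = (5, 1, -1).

Direction vector d = N - M = (5 + 1, 1 + 7, -1 - 1) = (6, 8, -2)
Parametric form r = M + t·d:
x = -1 + 6t, y = -7 + 8t, z = 1 - 2t

x = -1 + 6t, y = -7 + 8t, z = 1 - 2t


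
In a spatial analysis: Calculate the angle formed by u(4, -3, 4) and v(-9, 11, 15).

u·v = 4·(-9) + (-3)·11 + 4·15 = -36 - 33 + 60 = -9
|u| = √(4² + (-3)² + 4²) = √41 ≈ 6.403
|v| = √((-9)² + 11² + 15²) = √427 ≈ 20.66
cos θ = (u·v)/(|u||v|) = -9/(6.403·20.66) ≈ -0.06802
θ = arccos(-0.06802) ≈ 93.9°

93.9°


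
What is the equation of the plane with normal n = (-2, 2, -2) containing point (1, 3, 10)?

The plane through P with normal n = (a, b, c) satisfies n·(r - P) = 0,
i.e. ax + by + cz = a·x₀ + b·y₀ + c·z₀.
d = (-2)·1 + 2·3 + (-2)·10
  = -2 + 6 - 20
  = -16
Equation: -2x + 2y - 2z = -16

-2x + 2y - 2z = -16


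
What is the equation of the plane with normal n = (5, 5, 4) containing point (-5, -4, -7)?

The plane through P with normal n = (a, b, c) satisfies n·(r - P) = 0,
i.e. ax + by + cz = a·x₀ + b·y₀ + c·z₀.
d = 5·(-5) + 5·(-4) + 4·(-7)
  = -25 - 20 - 28
  = -73
Equation: 5x + 5y + 4z = -73

5x + 5y + 4z = -73


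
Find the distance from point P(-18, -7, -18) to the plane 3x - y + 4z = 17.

distance = |a·x₀ + b·y₀ + c·z₀ - d| / √(a² + b² + c²)
  = |3·(-18) + (-1)·(-7) + 4·(-18) - 17| / √(3² + (-1)² + 4²)
  = |-54 + 7 - 72 - 17| / √(9 + 1 + 16)
  = |-136| / √26
  = 136 / 5.099
  ≈ 26.67

26.67


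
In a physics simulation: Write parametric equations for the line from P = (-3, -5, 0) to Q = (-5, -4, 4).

Direction vector d = Q - P = (-5 + 3, -4 + 5, 4 + 0) = (-2, 1, 4)
Parametric form r = P + t·d:
x = -3 - 2t, y = -5 + t, z = 0 + 4t

x = -3 - 2t, y = -5 + t, z = 0 + 4t


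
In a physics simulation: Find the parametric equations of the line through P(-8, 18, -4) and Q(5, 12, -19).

Direction vector d = Q - P = (5 + 8, 12 - 18, -19 + 4) = (13, -6, -15)
Parametric form r = P + t·d:
x = -8 + 13t, y = 18 - 6t, z = -4 - 15t

x = -8 + 13t, y = 18 - 6t, z = -4 - 15t
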